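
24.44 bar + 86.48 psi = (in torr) 2.28e+04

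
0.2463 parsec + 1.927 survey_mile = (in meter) 7.6e+15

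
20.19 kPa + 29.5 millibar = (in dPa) 2.314e+05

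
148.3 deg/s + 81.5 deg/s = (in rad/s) 4.011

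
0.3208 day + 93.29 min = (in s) 3.331e+04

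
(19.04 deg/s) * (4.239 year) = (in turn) 7.07e+06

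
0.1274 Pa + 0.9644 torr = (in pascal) 128.7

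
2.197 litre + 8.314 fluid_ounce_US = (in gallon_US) 0.6453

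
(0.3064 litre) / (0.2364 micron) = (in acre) 0.3203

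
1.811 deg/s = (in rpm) 0.3018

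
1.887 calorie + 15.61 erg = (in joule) 7.895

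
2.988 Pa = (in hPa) 0.02988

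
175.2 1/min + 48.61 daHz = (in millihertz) 4.89e+05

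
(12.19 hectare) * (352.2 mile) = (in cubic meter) 6.909e+10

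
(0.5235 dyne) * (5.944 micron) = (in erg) 0.0003112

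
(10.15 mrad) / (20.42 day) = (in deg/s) 3.296e-07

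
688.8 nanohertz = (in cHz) 6.888e-05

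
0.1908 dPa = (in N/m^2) 0.01908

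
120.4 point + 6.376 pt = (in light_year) 4.727e-18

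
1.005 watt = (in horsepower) 0.001348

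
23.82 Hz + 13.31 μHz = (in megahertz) 2.382e-05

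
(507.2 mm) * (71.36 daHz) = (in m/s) 361.9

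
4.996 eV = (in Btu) 7.587e-22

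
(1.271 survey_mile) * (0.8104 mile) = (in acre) 659.2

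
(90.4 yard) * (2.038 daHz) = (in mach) 4.948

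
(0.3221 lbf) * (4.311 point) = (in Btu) 2.065e-06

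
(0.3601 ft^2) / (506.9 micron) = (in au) 4.412e-10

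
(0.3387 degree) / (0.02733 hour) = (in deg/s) 0.003442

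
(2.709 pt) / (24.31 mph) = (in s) 8.794e-05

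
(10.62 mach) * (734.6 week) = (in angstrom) 1.607e+22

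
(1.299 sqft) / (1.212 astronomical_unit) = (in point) 1.887e-09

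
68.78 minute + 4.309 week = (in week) 4.316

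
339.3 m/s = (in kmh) 1221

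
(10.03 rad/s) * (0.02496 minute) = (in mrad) 1.502e+04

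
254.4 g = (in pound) 0.5609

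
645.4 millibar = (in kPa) 64.54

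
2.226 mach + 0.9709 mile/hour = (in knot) 1474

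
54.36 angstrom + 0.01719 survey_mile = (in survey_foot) 90.76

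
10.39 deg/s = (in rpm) 1.732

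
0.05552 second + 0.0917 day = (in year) 0.0002512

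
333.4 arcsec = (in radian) 0.001616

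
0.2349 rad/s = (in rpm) 2.243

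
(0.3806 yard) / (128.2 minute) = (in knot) 8.795e-05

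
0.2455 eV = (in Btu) 3.728e-23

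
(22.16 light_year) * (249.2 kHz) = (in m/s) 5.224e+22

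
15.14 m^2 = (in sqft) 163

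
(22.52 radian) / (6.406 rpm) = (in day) 0.0003885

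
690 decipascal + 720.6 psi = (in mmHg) 3.727e+04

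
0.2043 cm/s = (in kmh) 0.007355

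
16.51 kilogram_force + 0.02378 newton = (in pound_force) 36.4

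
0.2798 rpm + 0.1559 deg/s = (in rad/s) 0.03202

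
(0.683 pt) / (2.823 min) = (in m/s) 1.423e-06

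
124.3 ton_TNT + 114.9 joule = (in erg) 5.201e+18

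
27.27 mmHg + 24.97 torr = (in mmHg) 52.24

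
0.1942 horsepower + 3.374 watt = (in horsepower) 0.1987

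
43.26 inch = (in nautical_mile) 0.0005933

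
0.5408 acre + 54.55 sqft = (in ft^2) 2.361e+04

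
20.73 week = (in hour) 3483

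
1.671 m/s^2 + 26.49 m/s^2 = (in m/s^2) 28.16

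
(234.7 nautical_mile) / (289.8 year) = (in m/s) 4.756e-05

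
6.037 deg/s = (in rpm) 1.006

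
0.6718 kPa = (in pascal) 671.8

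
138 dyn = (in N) 0.00138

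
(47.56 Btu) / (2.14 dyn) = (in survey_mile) 1.457e+06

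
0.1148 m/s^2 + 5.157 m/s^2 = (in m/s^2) 5.272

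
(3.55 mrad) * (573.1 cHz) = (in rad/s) 0.02035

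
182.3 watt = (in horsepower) 0.2445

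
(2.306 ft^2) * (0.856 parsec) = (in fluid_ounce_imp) 1.992e+20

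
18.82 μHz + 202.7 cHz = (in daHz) 0.2027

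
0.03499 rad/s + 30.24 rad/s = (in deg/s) 1735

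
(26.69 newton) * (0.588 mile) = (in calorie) 6036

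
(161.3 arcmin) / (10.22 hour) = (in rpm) 1.218e-05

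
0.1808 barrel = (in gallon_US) 7.594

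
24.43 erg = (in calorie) 5.839e-07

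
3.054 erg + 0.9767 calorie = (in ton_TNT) 9.767e-10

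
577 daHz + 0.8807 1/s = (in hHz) 57.71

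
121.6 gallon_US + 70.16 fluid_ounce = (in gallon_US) 122.1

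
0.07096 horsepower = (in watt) 52.91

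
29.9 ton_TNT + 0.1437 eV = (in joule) 1.251e+11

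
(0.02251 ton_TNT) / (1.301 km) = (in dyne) 7.239e+09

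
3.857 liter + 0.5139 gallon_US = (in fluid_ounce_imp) 204.2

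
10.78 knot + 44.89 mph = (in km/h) 92.21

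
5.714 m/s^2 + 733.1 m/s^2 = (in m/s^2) 738.8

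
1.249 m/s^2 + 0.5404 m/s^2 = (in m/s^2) 1.789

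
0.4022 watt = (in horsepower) 0.0005394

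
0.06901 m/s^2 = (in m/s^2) 0.06901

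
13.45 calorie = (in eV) 3.512e+20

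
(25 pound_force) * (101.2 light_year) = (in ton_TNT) 2.545e+10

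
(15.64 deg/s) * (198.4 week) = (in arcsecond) 6.756e+12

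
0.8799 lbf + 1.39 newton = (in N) 5.304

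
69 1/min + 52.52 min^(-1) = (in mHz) 2025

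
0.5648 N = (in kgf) 0.05759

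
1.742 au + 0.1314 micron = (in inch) 1.026e+13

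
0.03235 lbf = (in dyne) 1.439e+04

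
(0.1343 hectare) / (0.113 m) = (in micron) 1.188e+10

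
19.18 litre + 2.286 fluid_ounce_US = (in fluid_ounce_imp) 677.4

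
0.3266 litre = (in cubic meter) 0.0003266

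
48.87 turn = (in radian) 307.1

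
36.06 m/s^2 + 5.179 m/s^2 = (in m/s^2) 41.24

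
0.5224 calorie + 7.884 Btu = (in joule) 8320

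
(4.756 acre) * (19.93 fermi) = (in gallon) 1.013e-07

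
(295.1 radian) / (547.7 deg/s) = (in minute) 0.5145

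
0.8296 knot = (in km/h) 1.536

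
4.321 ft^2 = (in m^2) 0.4014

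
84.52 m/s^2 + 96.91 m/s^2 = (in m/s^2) 181.4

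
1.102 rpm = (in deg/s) 6.612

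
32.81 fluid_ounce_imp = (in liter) 0.9322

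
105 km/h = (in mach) 0.08566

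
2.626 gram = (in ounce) 0.09263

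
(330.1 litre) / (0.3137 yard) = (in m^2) 1.151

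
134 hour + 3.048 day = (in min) 1.243e+04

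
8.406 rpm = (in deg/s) 50.44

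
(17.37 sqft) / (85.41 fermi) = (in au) 126.3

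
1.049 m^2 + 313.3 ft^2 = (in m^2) 30.16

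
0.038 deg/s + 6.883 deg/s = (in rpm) 1.154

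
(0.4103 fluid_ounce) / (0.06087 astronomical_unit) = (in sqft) 1.434e-14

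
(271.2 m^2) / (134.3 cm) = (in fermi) 2.019e+17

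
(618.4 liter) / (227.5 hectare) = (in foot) 8.918e-07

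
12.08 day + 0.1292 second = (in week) 1.726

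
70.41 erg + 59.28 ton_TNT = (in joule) 2.48e+11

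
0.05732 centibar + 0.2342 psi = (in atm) 0.0165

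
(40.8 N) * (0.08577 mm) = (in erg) 3.499e+04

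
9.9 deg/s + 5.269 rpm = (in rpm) 6.919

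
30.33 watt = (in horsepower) 0.04067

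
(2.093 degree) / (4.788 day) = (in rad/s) 8.83e-08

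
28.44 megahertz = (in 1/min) 1.706e+09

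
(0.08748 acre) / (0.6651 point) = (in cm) 1.509e+08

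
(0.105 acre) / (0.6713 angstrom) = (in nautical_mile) 3.418e+09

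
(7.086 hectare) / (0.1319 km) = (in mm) 5.372e+05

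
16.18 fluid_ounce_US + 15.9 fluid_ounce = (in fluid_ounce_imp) 33.39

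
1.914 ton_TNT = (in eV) 4.998e+28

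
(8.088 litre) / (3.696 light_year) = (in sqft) 2.49e-18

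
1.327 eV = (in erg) 2.126e-12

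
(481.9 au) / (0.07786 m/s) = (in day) 1.072e+10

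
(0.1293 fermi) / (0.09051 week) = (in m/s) 2.362e-21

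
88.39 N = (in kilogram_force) 9.013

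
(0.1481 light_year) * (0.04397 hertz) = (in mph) 1.378e+14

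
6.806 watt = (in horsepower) 0.009127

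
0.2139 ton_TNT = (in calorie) 2.139e+08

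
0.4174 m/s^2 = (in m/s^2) 0.4174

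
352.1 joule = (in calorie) 84.15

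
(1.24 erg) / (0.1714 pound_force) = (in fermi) 1.626e+08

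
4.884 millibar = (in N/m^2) 488.4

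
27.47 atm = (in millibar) 2.783e+04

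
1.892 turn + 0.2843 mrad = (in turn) 1.892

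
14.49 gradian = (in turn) 0.03623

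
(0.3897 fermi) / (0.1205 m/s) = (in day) 3.743e-20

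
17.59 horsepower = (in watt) 1.312e+04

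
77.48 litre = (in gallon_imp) 17.04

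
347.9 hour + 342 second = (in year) 0.03973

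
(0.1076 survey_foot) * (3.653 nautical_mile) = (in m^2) 221.9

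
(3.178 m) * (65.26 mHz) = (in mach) 0.0006091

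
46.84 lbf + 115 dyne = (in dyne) 2.084e+07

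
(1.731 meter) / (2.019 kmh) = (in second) 3.086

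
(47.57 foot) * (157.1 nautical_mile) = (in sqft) 4.541e+07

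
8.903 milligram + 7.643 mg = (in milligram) 16.55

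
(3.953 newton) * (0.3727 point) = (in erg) 5197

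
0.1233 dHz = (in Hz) 0.01233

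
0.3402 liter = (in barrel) 0.00214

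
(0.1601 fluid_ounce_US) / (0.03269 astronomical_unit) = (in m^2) 9.682e-16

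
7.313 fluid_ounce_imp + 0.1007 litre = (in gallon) 0.08149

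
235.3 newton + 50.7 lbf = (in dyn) 4.608e+07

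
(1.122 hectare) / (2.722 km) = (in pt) 1.168e+04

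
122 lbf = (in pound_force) 122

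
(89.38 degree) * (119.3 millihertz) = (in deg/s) 10.66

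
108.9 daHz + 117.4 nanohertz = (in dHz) 1.089e+04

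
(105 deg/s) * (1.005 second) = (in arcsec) 3.799e+05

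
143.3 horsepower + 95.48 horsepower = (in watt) 1.781e+05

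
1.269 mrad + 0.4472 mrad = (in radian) 0.001716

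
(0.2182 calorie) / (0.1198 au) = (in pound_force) 1.145e-11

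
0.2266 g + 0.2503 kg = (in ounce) 8.837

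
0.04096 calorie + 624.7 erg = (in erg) 1.714e+06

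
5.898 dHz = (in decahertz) 0.05898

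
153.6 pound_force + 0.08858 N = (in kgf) 69.68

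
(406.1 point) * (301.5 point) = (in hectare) 1.524e-06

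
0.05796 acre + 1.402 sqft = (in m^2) 234.7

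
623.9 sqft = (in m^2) 57.96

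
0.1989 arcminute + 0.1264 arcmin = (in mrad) 0.09463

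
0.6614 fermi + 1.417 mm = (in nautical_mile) 7.651e-07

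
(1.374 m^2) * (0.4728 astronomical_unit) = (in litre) 9.718e+13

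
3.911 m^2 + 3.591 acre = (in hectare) 1.454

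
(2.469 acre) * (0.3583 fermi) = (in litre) 3.58e-09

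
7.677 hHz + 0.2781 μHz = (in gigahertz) 7.677e-07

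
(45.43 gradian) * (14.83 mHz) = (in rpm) 0.1011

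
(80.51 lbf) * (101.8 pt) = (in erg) 1.286e+08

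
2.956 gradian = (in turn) 0.00739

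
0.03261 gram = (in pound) 7.189e-05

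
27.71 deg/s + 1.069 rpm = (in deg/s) 34.12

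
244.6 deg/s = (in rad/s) 4.269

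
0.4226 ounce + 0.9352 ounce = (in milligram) 3.849e+04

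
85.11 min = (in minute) 85.11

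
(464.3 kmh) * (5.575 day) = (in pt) 1.761e+11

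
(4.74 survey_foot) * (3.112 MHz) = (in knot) 8.74e+06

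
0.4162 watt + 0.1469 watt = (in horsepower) 0.0007551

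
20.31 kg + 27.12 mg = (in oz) 716.4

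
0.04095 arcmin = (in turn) 1.896e-06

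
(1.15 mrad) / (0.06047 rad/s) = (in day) 2.201e-07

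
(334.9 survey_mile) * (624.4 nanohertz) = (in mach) 0.0009883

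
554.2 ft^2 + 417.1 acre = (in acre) 417.1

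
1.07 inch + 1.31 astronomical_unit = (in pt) 5.555e+14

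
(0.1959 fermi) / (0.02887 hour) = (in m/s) 1.885e-18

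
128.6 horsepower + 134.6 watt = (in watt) 9.603e+04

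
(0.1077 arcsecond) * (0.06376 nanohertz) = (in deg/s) 1.907e-15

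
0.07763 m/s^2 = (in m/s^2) 0.07763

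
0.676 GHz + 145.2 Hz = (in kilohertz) 6.76e+05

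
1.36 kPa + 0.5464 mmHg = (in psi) 0.2078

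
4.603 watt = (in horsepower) 0.006173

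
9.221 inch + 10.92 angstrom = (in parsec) 7.59e-18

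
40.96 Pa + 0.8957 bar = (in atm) 0.8844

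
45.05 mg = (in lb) 9.932e-05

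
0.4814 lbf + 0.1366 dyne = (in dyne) 2.141e+05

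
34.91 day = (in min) 5.027e+04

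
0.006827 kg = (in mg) 6827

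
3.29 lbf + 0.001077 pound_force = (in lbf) 3.291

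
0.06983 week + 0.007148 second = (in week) 0.06983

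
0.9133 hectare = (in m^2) 9133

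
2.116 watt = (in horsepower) 0.002838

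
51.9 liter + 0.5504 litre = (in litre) 52.45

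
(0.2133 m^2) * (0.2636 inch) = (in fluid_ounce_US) 48.29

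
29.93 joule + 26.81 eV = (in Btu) 0.02837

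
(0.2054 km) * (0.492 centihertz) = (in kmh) 3.638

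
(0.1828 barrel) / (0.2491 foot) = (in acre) 9.459e-05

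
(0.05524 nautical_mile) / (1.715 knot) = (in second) 116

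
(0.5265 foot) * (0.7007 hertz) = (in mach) 0.0003302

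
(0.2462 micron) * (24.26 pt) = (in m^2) 2.107e-09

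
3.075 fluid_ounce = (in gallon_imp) 0.02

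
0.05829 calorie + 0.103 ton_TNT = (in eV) 2.69e+27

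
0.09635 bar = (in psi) 1.397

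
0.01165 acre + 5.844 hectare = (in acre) 14.45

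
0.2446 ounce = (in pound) 0.01529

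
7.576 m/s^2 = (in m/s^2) 7.576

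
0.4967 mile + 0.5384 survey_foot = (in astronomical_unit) 5.344e-09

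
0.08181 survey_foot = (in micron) 2.494e+04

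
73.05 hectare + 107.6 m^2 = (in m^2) 7.306e+05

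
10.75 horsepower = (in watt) 8016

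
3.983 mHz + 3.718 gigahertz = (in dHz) 3.718e+10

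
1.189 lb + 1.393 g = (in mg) 5.407e+05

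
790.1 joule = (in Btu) 0.7489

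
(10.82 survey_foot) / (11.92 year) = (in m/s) 8.773e-09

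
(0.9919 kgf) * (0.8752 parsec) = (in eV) 1.64e+36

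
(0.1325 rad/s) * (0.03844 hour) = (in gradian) 1167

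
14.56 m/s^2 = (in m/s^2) 14.56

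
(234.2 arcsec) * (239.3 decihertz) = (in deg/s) 1.557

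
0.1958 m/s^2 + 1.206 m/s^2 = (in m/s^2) 1.402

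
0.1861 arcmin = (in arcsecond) 11.17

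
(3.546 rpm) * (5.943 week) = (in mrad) 1.335e+09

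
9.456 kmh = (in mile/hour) 5.876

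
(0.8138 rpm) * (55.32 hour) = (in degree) 9.724e+05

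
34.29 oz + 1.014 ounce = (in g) 1001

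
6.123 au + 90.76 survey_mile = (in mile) 5.692e+08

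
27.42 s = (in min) 0.457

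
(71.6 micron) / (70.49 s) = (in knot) 1.974e-06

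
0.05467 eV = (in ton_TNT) 2.093e-30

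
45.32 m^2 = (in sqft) 487.8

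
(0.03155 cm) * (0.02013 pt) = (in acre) 5.536e-13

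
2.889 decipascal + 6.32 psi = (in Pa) 4.358e+04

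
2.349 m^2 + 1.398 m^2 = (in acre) 0.0009259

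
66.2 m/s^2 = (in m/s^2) 66.2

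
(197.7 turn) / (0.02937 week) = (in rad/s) 0.06993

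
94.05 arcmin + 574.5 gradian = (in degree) 518.6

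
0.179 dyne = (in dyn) 0.179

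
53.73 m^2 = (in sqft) 578.3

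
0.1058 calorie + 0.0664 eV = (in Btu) 0.0004196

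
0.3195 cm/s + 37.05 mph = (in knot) 32.2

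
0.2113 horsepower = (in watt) 157.6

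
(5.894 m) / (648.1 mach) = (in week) 4.416e-11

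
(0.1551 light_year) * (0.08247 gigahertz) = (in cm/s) 1.21e+25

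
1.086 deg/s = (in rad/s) 0.01895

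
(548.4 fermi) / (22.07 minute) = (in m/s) 4.141e-16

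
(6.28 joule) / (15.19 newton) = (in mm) 413.4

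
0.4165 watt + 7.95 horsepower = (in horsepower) 7.951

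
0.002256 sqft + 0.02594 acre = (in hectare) 0.0105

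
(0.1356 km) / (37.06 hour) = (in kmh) 0.003659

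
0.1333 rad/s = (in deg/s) 7.638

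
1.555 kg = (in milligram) 1.555e+06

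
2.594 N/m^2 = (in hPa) 0.02594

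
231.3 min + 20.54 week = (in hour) 3455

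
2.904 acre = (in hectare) 1.175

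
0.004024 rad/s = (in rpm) 0.03843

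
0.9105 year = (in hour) 7976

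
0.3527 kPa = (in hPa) 3.527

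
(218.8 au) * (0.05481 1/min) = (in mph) 6.689e+10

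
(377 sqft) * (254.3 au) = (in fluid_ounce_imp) 4.689e+19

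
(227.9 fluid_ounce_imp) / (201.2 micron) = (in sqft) 346.4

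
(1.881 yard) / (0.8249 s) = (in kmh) 7.506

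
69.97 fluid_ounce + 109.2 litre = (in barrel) 0.6999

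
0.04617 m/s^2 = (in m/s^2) 0.04617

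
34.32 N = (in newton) 34.32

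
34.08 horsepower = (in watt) 2.541e+04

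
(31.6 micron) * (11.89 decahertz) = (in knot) 0.007303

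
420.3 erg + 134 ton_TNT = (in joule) 5.607e+11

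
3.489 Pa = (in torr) 0.02617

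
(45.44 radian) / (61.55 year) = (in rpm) 2.236e-07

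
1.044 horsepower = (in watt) 778.5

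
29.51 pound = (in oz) 472.2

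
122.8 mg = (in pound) 0.0002707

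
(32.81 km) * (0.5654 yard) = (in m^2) 1.696e+04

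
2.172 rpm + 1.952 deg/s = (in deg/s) 14.98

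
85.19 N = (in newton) 85.19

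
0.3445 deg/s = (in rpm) 0.05742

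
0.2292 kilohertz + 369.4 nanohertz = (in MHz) 0.0002292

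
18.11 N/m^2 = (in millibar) 0.1811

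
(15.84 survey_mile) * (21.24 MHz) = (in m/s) 5.415e+11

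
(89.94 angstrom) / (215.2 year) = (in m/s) 1.325e-18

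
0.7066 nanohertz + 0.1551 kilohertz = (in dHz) 1551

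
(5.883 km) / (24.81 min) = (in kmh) 14.23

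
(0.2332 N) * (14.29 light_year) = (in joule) 3.153e+16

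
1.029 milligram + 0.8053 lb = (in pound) 0.8053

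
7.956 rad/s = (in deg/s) 455.8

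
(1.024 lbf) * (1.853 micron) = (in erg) 84.4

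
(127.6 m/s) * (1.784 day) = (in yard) 2.151e+07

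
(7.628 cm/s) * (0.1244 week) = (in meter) 5739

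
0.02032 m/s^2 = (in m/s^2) 0.02032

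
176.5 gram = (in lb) 0.3891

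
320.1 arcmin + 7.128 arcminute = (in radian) 0.09519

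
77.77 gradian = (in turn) 0.1944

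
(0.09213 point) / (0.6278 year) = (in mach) 4.821e-15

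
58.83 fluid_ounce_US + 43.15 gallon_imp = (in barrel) 1.245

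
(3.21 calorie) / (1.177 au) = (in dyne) 7.628e-06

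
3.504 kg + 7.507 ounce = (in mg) 3.717e+06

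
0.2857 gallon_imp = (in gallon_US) 0.3431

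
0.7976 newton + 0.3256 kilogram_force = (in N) 3.991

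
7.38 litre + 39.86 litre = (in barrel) 0.2971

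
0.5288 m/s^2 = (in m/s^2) 0.5288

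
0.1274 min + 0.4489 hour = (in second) 1624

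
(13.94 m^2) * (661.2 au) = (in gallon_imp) 3.033e+17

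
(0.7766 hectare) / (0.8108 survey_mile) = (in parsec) 1.929e-16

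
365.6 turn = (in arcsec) 4.738e+08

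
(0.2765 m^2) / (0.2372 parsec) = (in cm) 3.778e-15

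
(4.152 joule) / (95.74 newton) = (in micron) 4.337e+04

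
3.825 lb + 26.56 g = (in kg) 1.762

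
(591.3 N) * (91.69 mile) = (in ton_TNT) 0.02085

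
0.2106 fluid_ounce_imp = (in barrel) 3.764e-05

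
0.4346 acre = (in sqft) 1.893e+04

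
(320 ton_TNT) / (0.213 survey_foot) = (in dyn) 2.062e+18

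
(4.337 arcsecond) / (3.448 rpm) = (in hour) 1.618e-08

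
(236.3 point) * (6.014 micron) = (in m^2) 5.013e-07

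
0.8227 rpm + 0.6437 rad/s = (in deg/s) 41.82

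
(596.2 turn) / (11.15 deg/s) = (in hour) 5.347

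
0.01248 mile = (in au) 1.343e-10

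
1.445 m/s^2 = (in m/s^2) 1.445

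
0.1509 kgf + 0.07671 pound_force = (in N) 1.821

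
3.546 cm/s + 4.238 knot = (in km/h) 7.976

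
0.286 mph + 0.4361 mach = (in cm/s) 1.486e+04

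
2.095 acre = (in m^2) 8478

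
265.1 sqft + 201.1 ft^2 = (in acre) 0.0107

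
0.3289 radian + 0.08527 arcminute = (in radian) 0.3289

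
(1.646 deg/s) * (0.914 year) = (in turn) 1.318e+05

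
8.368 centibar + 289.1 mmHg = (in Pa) 4.691e+04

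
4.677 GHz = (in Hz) 4.677e+09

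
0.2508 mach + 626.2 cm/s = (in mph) 205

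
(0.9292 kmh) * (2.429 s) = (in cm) 62.7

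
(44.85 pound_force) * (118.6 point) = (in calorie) 1.995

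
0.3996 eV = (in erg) 6.402e-13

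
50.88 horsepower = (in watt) 3.794e+04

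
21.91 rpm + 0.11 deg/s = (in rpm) 21.93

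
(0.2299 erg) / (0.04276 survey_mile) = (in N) 3.341e-10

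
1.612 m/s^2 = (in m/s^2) 1.612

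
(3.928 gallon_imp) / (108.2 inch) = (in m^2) 0.006498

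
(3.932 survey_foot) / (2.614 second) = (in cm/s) 45.85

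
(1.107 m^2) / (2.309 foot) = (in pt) 4459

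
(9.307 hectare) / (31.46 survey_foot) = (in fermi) 9.706e+18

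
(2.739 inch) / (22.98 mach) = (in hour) 2.47e-09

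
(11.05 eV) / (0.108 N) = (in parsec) 5.312e-34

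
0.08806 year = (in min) 4.628e+04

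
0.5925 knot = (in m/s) 0.3048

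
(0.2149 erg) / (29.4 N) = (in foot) 2.398e-09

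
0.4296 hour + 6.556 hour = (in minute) 419.1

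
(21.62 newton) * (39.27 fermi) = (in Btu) 8.047e-16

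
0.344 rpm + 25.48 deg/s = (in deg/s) 27.54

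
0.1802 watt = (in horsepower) 0.0002417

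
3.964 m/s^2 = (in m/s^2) 3.964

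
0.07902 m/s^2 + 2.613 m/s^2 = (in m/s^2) 2.692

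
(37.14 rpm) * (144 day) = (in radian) 4.839e+07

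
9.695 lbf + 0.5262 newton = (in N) 43.65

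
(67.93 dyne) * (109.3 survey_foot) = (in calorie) 0.005409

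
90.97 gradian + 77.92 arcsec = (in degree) 81.89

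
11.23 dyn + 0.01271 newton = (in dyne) 1282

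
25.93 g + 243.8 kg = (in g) 2.438e+05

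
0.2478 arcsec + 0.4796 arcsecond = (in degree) 0.0002021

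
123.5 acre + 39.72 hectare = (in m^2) 8.97e+05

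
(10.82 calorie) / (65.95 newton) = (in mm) 686.4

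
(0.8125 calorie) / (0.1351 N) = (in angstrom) 2.516e+11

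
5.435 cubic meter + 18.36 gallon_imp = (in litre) 5518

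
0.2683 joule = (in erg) 2.683e+06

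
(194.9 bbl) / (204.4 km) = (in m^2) 0.0001516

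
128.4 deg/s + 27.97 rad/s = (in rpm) 288.5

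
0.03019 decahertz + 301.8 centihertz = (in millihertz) 3320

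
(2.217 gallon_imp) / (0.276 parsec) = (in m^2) 1.183e-18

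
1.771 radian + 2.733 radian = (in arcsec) 9.29e+05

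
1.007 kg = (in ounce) 35.52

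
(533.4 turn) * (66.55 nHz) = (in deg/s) 0.01278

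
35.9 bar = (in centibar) 3590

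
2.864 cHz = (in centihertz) 2.864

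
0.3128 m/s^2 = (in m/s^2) 0.3128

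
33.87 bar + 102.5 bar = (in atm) 134.6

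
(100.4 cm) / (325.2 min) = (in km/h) 0.0001852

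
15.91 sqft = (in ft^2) 15.91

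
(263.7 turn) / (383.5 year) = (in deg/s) 7.849e-06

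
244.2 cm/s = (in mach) 0.007172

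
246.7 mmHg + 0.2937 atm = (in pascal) 6.265e+04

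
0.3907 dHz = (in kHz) 3.907e-05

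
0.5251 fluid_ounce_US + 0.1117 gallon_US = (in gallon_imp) 0.09643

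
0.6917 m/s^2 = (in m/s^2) 0.6917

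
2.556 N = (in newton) 2.556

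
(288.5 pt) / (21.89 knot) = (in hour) 2.511e-06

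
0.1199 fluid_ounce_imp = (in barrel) 2.143e-05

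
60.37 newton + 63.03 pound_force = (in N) 340.7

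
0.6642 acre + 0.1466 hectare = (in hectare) 0.4154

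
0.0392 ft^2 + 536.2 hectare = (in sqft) 5.772e+07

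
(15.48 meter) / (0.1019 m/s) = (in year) 4.817e-06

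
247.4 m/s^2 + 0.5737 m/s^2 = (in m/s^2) 248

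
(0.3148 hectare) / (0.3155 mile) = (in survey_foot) 20.34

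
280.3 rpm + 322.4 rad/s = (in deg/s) 2.015e+04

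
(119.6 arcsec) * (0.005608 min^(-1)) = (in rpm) 5.175e-07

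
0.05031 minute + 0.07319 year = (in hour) 641.1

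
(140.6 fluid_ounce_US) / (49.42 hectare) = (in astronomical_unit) 5.624e-20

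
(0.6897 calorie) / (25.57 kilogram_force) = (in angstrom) 1.151e+08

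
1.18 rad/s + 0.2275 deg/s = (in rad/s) 1.184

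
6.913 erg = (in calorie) 1.652e-07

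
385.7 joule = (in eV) 2.407e+21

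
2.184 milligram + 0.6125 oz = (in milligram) 1.737e+04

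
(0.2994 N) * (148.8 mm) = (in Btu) 4.223e-05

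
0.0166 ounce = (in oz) 0.0166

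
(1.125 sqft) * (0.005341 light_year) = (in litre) 5.281e+15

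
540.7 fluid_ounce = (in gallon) 4.224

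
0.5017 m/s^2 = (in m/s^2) 0.5017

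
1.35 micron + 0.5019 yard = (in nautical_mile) 0.0002478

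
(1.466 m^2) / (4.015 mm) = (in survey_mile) 0.2269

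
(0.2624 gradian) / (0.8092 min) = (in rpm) 0.0008107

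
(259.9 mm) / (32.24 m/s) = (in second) 0.008061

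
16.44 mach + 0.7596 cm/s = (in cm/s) 5.598e+05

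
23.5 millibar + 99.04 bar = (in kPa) 9906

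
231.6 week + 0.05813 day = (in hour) 3.891e+04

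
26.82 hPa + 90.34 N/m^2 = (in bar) 0.02772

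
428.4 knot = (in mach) 0.6472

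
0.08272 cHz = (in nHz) 8.272e+05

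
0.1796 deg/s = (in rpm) 0.02993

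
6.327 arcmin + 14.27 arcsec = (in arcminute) 6.565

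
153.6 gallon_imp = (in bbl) 4.392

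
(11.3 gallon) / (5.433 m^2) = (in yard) 0.00861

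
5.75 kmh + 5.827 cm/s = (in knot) 3.218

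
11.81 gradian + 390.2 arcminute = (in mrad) 299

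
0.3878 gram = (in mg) 387.8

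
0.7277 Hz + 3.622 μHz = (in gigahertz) 7.277e-10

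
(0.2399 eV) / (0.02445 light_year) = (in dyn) 1.662e-29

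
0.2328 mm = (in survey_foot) 0.0007638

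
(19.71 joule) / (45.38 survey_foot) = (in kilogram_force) 0.1453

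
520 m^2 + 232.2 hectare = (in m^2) 2.323e+06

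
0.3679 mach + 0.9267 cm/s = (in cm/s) 1.253e+04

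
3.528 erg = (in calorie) 8.432e-08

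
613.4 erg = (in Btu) 5.814e-08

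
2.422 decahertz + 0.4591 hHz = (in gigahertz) 7.013e-08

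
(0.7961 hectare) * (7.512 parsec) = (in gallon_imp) 4.059e+23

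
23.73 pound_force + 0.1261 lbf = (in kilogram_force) 10.82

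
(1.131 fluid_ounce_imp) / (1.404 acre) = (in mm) 5.656e-06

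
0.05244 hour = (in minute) 3.146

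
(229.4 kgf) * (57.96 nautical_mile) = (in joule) 2.415e+08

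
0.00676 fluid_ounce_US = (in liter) 0.0001999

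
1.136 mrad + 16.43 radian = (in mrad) 1.643e+04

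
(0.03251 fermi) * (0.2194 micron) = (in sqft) 7.678e-23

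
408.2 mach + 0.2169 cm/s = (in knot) 2.702e+05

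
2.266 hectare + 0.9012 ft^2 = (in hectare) 2.266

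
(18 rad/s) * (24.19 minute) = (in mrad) 2.613e+07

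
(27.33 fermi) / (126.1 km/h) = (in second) 7.802e-16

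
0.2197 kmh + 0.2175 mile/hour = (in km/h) 0.5697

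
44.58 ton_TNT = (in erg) 1.865e+18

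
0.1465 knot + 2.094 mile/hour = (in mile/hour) 2.263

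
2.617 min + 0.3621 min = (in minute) 2.979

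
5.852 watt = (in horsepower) 0.007848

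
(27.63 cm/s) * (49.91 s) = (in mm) 1.379e+04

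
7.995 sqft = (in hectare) 7.428e-05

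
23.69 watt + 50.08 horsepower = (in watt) 3.737e+04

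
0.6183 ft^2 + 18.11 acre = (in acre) 18.11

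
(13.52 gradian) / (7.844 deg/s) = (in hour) 0.0004309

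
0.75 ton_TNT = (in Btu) 2.974e+06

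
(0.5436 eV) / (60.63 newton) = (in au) 9.602e-33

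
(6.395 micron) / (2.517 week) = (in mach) 1.234e-14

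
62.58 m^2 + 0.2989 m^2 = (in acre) 0.01554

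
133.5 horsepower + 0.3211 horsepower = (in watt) 9.979e+04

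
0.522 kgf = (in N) 5.119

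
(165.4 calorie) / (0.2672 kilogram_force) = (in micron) 2.641e+08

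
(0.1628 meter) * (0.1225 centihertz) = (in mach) 5.857e-07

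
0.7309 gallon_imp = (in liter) 3.323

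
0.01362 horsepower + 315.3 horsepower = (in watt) 2.351e+05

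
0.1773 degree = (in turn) 0.0004925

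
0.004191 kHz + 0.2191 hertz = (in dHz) 44.1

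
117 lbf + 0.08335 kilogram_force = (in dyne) 5.213e+07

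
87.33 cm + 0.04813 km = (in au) 3.276e-10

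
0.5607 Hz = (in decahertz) 0.05607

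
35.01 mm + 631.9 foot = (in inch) 7584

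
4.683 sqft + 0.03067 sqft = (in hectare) 4.379e-05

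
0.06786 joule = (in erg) 6.786e+05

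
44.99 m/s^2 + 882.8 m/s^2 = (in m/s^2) 927.8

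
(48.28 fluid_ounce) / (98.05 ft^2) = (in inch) 0.006171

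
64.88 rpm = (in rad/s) 6.794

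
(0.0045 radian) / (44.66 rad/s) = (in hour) 2.799e-08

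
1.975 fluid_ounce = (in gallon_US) 0.01543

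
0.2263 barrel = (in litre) 35.98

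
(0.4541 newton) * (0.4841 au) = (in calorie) 7.86e+09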